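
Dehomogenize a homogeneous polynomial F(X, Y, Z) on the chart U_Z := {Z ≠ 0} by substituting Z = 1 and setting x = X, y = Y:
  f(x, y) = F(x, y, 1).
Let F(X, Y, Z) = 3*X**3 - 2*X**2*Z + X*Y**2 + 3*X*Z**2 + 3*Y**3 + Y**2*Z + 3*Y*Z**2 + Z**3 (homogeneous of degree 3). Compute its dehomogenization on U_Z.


f(x, y) = 3*x**3 - 2*x**2 + x*y**2 + 3*x + 3*y**3 + y**2 + 3*y + 1

On U_Z we set Z = 1. Each monomial c·X^i·Y^j·Z^k in F becomes c·x^i·y^j·1^k = c·x^i·y^j.
Substituting Z = 1: F(X, Y, 1) = 3*x**3 - 2*x**2 + x*y**2 + 3*x + 3*y**3 + y**2 + 3*y + 1.
Note: deg(f) ≤ deg(F) = 3; strict inequality happens when F is divisible by Z (lost terms).


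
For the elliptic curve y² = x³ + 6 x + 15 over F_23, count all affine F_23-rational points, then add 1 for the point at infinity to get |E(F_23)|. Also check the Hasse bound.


Affine points = {(2, 9), (2, 14), (5, 3), (5, 20), (7, 3), (7, 20), (8, 0), (9, 4), (9, 19), (11, 3), (11, 20), (13, 6), (13, 17), (17, 4), (17, 19), (20, 4), (20, 19), (21, 8), (21, 15), (22, 10), (22, 13)}; affine count = 21; |E(F_23)| = 22.

Discriminant check: Δ ∝ 4a³ + 27b² = 4·6³ + 27·15² = 4·216 + 27·225 ≡ 16 (mod 23). Nonzero ⇒ E is nonsingular.
For each x ∈ F_23, compute rhs = x³ + 6·x + 15 mod 23, then count y ∈ F_23 with y² ≡ rhs.
  x = 0: rhs = 15, matching y values: none (0 points).
  x = 1: rhs = 22, matching y values: none (0 points).
  x = 2: rhs = 12, matching y values: 9, 14 (2 points).
  x = 3: rhs = 14, matching y values: none (0 points).
  x = 4: rhs = 11, matching y values: none (0 points).
  x = 5: rhs = 9, matching y values: 3, 20 (2 points).
  x = 6: rhs = 14, matching y values: none (0 points).
  x = 7: rhs = 9, matching y values: 3, 20 (2 points).
  x = 8: rhs = 0, matching y values: 0 (1 points).
  x = 9: rhs = 16, matching y values: 4, 19 (2 points).
  x = 10: rhs = 17, matching y values: none (0 points).
  x = 11: rhs = 9, matching y values: 3, 20 (2 points).
  x = 12: rhs = 21, matching y values: none (0 points).
  x = 13: rhs = 13, matching y values: 6, 17 (2 points).
  x = 14: rhs = 14, matching y values: none (0 points).
  x = 15: rhs = 7, matching y values: none (0 points).
  x = 16: rhs = 21, matching y values: none (0 points).
  x = 17: rhs = 16, matching y values: 4, 19 (2 points).
  x = 18: rhs = 21, matching y values: none (0 points).
  x = 19: rhs = 19, matching y values: none (0 points).
  x = 20: rhs = 16, matching y values: 4, 19 (2 points).
  x = 21: rhs = 18, matching y values: 8, 15 (2 points).
  x = 22: rhs = 8, matching y values: 10, 13 (2 points).
Total affine count: 21.
Full point count |E(F_23)| = 21 + 1 = 22.
Hasse bound: |22 − (23+1)| = |-2| = 2 ≤ 2√23 ≈ 9.5917 ✓.


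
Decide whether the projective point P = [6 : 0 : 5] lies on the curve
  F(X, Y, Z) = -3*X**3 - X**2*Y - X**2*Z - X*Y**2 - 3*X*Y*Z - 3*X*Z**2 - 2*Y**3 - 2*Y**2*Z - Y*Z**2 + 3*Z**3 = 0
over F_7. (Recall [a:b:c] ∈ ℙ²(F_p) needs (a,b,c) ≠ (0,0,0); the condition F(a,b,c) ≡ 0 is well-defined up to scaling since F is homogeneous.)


F(6,0,5) ≡ 0 (mod 7); P is on the curve.

Evaluate F(6, 0, 5) term-by-term (mod 7).
  -3*X**3 ↦ -3·216·1·1 = -648
  -X**2*Y ↦ -1·36·0·1 = 0
  -X**2*Z ↦ -1·36·1·5 = -180
  -X*Y**2 ↦ -1·6·0·1 = 0
  -3*X*Y*Z ↦ -3·6·0·5 = 0
  -3*X*Z**2 ↦ -3·6·1·25 = -450
  -2*Y**3 ↦ -2·1·0·1 = 0
  -2*Y**2*Z ↦ -2·1·0·5 = 0
  -Y*Z**2 ↦ -1·1·0·25 = 0
  3*Z**3 ↦ 3·1·1·125 = 375
Sum: F(6, 0, 5) = (-648) + (0) + (-180) + (0) + (0) + (-450) + (0) + (0) + (0) + (375) = -903.
Reducing mod 7: -903 ≡ 0 (mod 7).
Since F(a, b, c) ≡ 0 (mod 7), P lies on the curve.


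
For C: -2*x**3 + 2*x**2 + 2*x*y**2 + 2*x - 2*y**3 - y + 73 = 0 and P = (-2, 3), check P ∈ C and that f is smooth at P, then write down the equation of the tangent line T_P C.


Tangent line at P: -12*x - 79*y + 213 = 0.

Step 1: f(-2, 3) = 0, so P lies on C.
Step 2: partial derivatives
  f_x(x, y) = -6*x**2 + 4*x + 2*y**2 + 2, f_y(x, y) = 4*x*y - 6*y**2 - 1.
  f_x(P) = -12, f_y(P) = -79 (gradient nonzero, so P is smooth).
Step 3: tangent line at P: -12·(x − -2) + -79·(y − 3) = 0.
Expanding: -12*x - 79*y + 213 = 0.


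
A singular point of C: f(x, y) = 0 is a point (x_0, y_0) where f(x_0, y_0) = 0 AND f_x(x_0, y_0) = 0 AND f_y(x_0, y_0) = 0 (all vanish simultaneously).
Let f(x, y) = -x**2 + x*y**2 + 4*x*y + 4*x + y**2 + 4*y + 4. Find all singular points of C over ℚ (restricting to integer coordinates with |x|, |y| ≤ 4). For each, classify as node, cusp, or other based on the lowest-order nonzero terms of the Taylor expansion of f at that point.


Singular points: {(0, -2)}; classification: node.

Compute partial derivatives:
  f_x = -2*x + y**2 + 4*y + 4.
  f_y = 2*x*y + 4*x + 2*y + 4.
Scan x_0 ∈ {−4, ..., 4}. For each x_0, f_y(x_0, y) is a polynomial in y; find its integer roots y ∈ {−4, ..., 4}, then test f_x and f at those candidates.
  x = -4: f_y(-4, y) = -6*y - 12; vanishes at y ∈ {-2}. (-4, -2): f_x = 8 ≠ 0.
  x = -3: f_y(-3, y) = -4*y - 8; vanishes at y ∈ {-2}. (-3, -2): f_x = 6 ≠ 0.
  x = -2: f_y(-2, y) = -2*y - 4; vanishes at y ∈ {-2}. (-2, -2): f_x = 4 ≠ 0.
  x = -1: f_y(-1, y) = 0; vanishes at y ∈ {-4, -3, -2, -1, 0, 1, 2, 3, 4}. (-1, -4): f_x = 6 ≠ 0; (-1, -3): f_x = 3 ≠ 0; (-1, -2): f_x = 2 ≠ 0; (-1, -1): f_x = 3 ≠ 0; (-1, 0): f_x = 6 ≠ 0; (-1, 1): f_x = 11 ≠ 0; (-1, 2): f_x = 18 ≠ 0; (-1, 3): f_x = 27 ≠ 0; (-1, 4): f_x = 38 ≠ 0.
  x = 0: f_y(0, y) = 2*y + 4; vanishes at y ∈ {-2}. (0, -2): f_x = 0, f = 0 — SINGULAR.
  x = 1: f_y(1, y) = 4*y + 8; vanishes at y ∈ {-2}. (1, -2): f_x = -2 ≠ 0.
  x = 2: f_y(2, y) = 6*y + 12; vanishes at y ∈ {-2}. (2, -2): f_x = -4 ≠ 0.
  x = 3: f_y(3, y) = 8*y + 16; vanishes at y ∈ {-2}. (3, -2): f_x = -6 ≠ 0.
  x = 4: f_y(4, y) = 10*y + 20; vanishes at y ∈ {-2}. (4, -2): f_x = -8 ≠ 0.
Only singular point on the grid: (0, -2).
Classify: substitute x = 0 + u, y = -2 + v and expand: f = -u**2 + u*v**2 + v**2.
No constant or linear terms (consistent with a singular point). Quadratic part: -u**2 + v**2. Cubic part: u*v**2.
The quadratic part v**2 - u**2 = (v − u)(v + u) splits into two distinct linear factors, so there are two distinct tangent lines y − -2 = ±(x − 0) — this is a node (ordinary double point).
Classification: node.


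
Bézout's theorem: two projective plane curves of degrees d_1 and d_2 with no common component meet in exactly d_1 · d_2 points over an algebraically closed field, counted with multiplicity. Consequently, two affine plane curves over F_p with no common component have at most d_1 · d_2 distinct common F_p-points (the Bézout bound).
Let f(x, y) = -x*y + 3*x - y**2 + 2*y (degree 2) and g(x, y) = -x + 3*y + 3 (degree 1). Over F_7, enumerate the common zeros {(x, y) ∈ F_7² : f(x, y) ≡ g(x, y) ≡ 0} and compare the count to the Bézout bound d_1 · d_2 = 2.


Common zeros: ∅; count = 0; Bézout bound = 2.

deg(f) = 2, deg(g) = 1, so Bézout bound = 2.
Scan x ∈ F_7. For each x, list the y ∈ F_7 with f(x, y) ≡ 0 and those with g(x, y) ≡ 0 (mod 7); the common zeros in that column are the intersection.
  x = 0: f ≡ 0 at y ∈ {0, 2}; g ≡ 0 at y ∈ {6}; common: ∅.
  x = 1: f ≡ 0 at y ∈ ∅; g ≡ 0 at y ∈ {4}; common: ∅.
  x = 2: f ≡ 0 at y ∈ ∅; g ≡ 0 at y ∈ {2}; common: ∅.
  x = 3: f ≡ 0 at y ∈ {1, 5}; g ≡ 0 at y ∈ {0}; common: ∅.
  x = 4: f ≡ 0 at y ∈ ∅; g ≡ 0 at y ∈ {5}; common: ∅.
  x = 5: f ≡ 0 at y ∈ ∅; g ≡ 0 at y ∈ {3}; common: ∅.
  x = 6: f ≡ 0 at y ∈ {4, 6}; g ≡ 0 at y ∈ {1}; common: ∅.
Collecting: common zeros = ∅, so the count is 0.
Comparison with the Bézout bound: 0 ≤ 2 = deg(f)·deg(g), as expected for curves with no common component (the affine F_7-count falls short of the bound because intersections may lie at infinity, over extension fields, or carry multiplicity).


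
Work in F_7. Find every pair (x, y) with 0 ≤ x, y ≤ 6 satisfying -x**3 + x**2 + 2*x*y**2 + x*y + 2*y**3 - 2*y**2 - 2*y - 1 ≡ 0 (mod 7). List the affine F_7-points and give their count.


Affine F_7-points: {(0, 5), (1, 1), (3, 5), (4, 0), (5, 5), (5, 6)}; count = 6.

For each of the 49 pairs (x, y) ∈ F_7², evaluate f(x, y) mod 7. Record the zeros.
  x = 0: [0↦6, 1↦4, 2↦3, 3↦1, 4↦3, 5↦0, 6↦4]  zeros at y ∈ {5}
  x = 1: [0↦6, 1↦0, 2↦6, 3↦1, 4↦4, 5↦6, 6↦5]  zeros at y ∈ {1}
  x = 2: [0↦2, 1↦6, 2↦5, 3↦4, 4↦1, 5↦1, 6↦2]  zeros at y ∈ ∅
  x = 3: [0↦2, 1↦2, 2↦1, 3↦4, 4↦2, 5↦0, 6↦3]  zeros at y ∈ {5}
  x = 4: [0↦0, 1↦3, 2↦2, 3↦2, 4↦1, 5↦4, 6↦2]  zeros at y ∈ {0}
  x = 5: [0↦4, 1↦3, 2↦2, 3↦6, 4↦6, 5↦0, 6↦0]  zeros at y ∈ {5, 6}
  x = 6: [0↦1, 1↦3, 2↦2, 3↦3, 4↦4, 5↦3, 6↦5]  zeros at y ∈ ∅
Collecting zeros: affine points = {(0, 5), (1, 1), (3, 5), (4, 0), (5, 5), (5, 6)}.
Total count |C(F_7)_aff| = 6.


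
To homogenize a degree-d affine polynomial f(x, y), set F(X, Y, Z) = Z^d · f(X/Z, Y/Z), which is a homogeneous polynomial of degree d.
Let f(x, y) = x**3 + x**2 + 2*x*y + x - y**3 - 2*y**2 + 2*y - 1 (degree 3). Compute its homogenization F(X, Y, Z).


F(X, Y, Z) = X**3 + X**2*Z + 2*X*Y*Z + X*Z**2 - Y**3 - 2*Y**2*Z + 2*Y*Z**2 - Z**3

deg(f) = 3.
Substitute x = X/Z, y = Y/Z into f, then multiply by Z^3.
  monomial 1·x^3·y^0 ↦ 1·X^3·Y^0·Z^0.
  monomial 1·x^2·y^0 ↦ 1·X^2·Y^0·Z^1.
  monomial 2·x^1·y^1 ↦ 2·X^1·Y^1·Z^1.
  monomial 1·x^1·y^0 ↦ 1·X^1·Y^0·Z^2.
  monomial -1·x^0·y^3 ↦ -1·X^0·Y^3·Z^0.
  monomial -2·x^0·y^2 ↦ -2·X^0·Y^2·Z^1.
  monomial 2·x^0·y^1 ↦ 2·X^0·Y^1·Z^2.
  monomial -1·x^0·y^0 ↦ -1·X^0·Y^0·Z^3.
Collecting: F(X, Y, Z) = X**3 + X**2*Z + 2*X*Y*Z + X*Z**2 - Y**3 - 2*Y**2*Z + 2*Y*Z**2 - Z**3.


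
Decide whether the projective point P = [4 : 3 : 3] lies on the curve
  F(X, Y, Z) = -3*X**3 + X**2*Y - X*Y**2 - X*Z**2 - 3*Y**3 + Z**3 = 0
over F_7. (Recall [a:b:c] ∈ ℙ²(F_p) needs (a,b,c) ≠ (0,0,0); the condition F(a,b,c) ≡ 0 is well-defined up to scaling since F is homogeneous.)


F(4,3,3) ≡ 3 (mod 7); P is NOT on the curve.

Evaluate F(4, 3, 3) term-by-term (mod 7).
  -3*X**3 ↦ -3·64·1·1 = -192
  X**2*Y ↦ 1·16·3·1 = 48
  -X*Y**2 ↦ -1·4·9·1 = -36
  -X*Z**2 ↦ -1·4·1·9 = -36
  -3*Y**3 ↦ -3·1·27·1 = -81
  Z**3 ↦ 1·1·1·27 = 27
Sum: F(4, 3, 3) = (-192) + (48) + (-36) + (-36) + (-81) + (27) = -270.
Reducing mod 7: -270 ≡ 3 (mod 7).
Since F(a, b, c) ≡ 3 ≠ 0 (mod 7), P does NOT lie on the curve.


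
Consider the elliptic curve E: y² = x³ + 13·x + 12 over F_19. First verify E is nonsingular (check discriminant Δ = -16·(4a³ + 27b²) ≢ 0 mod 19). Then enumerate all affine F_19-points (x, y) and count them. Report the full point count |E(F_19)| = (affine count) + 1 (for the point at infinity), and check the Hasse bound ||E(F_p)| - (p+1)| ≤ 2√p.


Affine points = {(1, 8), (1, 11), (7, 3), (7, 16), (8, 1), (8, 18), (11, 2), (11, 17), (17, 4), (17, 15), (18, 6), (18, 13)}; affine count = 12; |E(F_19)| = 13.

Discriminant check: Δ ∝ 4a³ + 27b² = 4·13³ + 27·12² = 4·2197 + 27·144 ≡ 3 (mod 19). Nonzero ⇒ E is nonsingular.
For each x ∈ F_19, compute rhs = x³ + 13·x + 12 mod 19, then count y ∈ F_19 with y² ≡ rhs.
  x = 0: rhs = 12, matching y values: none (0 points).
  x = 1: rhs = 7, matching y values: 8, 11 (2 points).
  x = 2: rhs = 8, matching y values: none (0 points).
  x = 3: rhs = 2, matching y values: none (0 points).
  x = 4: rhs = 14, matching y values: none (0 points).
  x = 5: rhs = 12, matching y values: none (0 points).
  x = 6: rhs = 2, matching y values: none (0 points).
  x = 7: rhs = 9, matching y values: 3, 16 (2 points).
  x = 8: rhs = 1, matching y values: 1, 18 (2 points).
  x = 9: rhs = 3, matching y values: none (0 points).
  x = 10: rhs = 2, matching y values: none (0 points).
  x = 11: rhs = 4, matching y values: 2, 17 (2 points).
  x = 12: rhs = 15, matching y values: none (0 points).
  x = 13: rhs = 3, matching y values: none (0 points).
  x = 14: rhs = 12, matching y values: none (0 points).
  x = 15: rhs = 10, matching y values: none (0 points).
  x = 16: rhs = 3, matching y values: none (0 points).
  x = 17: rhs = 16, matching y values: 4, 15 (2 points).
  x = 18: rhs = 17, matching y values: 6, 13 (2 points).
Total affine count: 12.
Full point count |E(F_19)| = 12 + 1 = 13.
Hasse bound: |13 − (19+1)| = |-7| = 7 ≤ 2√19 ≈ 8.7178 ✓.


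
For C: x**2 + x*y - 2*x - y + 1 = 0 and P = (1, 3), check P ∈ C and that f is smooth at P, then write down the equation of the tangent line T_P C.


Tangent line at P: 3*x - 3 = 0.

Step 1: f(1, 3) = 0, so P lies on C.
Step 2: partial derivatives
  f_x(x, y) = 2*x + y - 2, f_y(x, y) = x - 1.
  f_x(P) = 3, f_y(P) = 0 (gradient nonzero, so P is smooth).
Step 3: tangent line at P: 3·(x − 1) + 0·(y − 3) = 0.
Expanding: 3*x - 3 = 0.


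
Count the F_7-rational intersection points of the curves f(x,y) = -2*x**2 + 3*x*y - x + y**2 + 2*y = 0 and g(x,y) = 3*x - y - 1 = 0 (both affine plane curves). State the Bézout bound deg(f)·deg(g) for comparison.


Common zeros: ∅; count = 0; Bézout bound = 2.

deg(f) = 2, deg(g) = 1, so Bézout bound = 2.
Scan x ∈ F_7. For each x, list the y ∈ F_7 with f(x, y) ≡ 0 and those with g(x, y) ≡ 0 (mod 7); the common zeros in that column are the intersection.
  x = 0: f ≡ 0 at y ∈ {0, 5}; g ≡ 0 at y ∈ {6}; common: ∅.
  x = 1: f ≡ 0 at y ∈ {3, 6}; g ≡ 0 at y ∈ {2}; common: ∅.
  x = 2: f ≡ 0 at y ∈ ∅; g ≡ 0 at y ∈ {5}; common: ∅.
  x = 3: f ≡ 0 at y ∈ {0, 3}; g ≡ 0 at y ∈ {1}; common: ∅.
  x = 4: f ≡ 0 at y ∈ {1, 6}; g ≡ 0 at y ∈ {4}; common: ∅.
  x = 5: f ≡ 0 at y ∈ ∅; g ≡ 0 at y ∈ {0}; common: ∅.
  x = 6: f ≡ 0 at y ∈ ∅; g ≡ 0 at y ∈ {3}; common: ∅.
Collecting: common zeros = ∅, so the count is 0.
Comparison with the Bézout bound: 0 ≤ 2 = deg(f)·deg(g), as expected for curves with no common component (the affine F_7-count falls short of the bound because intersections may lie at infinity, over extension fields, or carry multiplicity).


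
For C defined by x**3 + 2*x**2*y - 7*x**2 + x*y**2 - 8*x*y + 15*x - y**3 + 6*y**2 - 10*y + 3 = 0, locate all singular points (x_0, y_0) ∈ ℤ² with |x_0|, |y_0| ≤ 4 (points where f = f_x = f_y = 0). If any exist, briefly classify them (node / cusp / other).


Singular points: {(1, 2)}; classification: cusp.

Compute partial derivatives:
  f_x = 3*x**2 + 4*x*y - 14*x + y**2 - 8*y + 15.
  f_y = 2*x**2 + 2*x*y - 8*x - 3*y**2 + 12*y - 10.
Scan x_0 ∈ {−4, ..., 4}. For each x_0, f_y(x_0, y) is a polynomial in y; find its integer roots y ∈ {−4, ..., 4}, then test f_x and f at those candidates.
  x = -4: f_y(-4, y) = -3*y**2 + 4*y + 54; no integer root y with |y| ≤ 4.
  x = -3: f_y(-3, y) = -3*y**2 + 6*y + 32; no integer root y with |y| ≤ 4.
  x = -2: f_y(-2, y) = -3*y**2 + 8*y + 14; no integer root y with |y| ≤ 4.
  x = -1: f_y(-1, y) = -3*y**2 + 10*y; vanishes at y ∈ {0}. (-1, 0): f_x = 32 ≠ 0.
  x = 0: f_y(0, y) = -3*y**2 + 12*y - 10; no integer root y with |y| ≤ 4.
  x = 1: f_y(1, y) = -3*y**2 + 14*y - 16; vanishes at y ∈ {2}. (1, 2): f_x = 0, f = 0 — SINGULAR.
  x = 2: f_y(2, y) = -3*y**2 + 16*y - 18; no integer root y with |y| ≤ 4.
  x = 3: f_y(3, y) = -3*y**2 + 18*y - 16; no integer root y with |y| ≤ 4.
  x = 4: f_y(4, y) = -3*y**2 + 20*y - 10; no integer root y with |y| ≤ 4.
Only singular point on the grid: (1, 2).
Classify: substitute x = 1 + u, y = 2 + v and expand: f = u**3 + 2*u**2*v + u*v**2 - v**3 + v**2.
No constant or linear terms (consistent with a singular point). Quadratic part: v**2. Cubic part: u**3 + 2*u**2*v + u*v**2 - v**3.
The quadratic part v**2 is a perfect square, so there is a single (double) tangent line v = 0, i.e. y = 2. Restricting the cubic part to that line (v = 0) leaves u**3 ≠ 0, so f is not divisible by v and the branch is v² ≈ -u**3 to lowest order — this is a cusp.
Classification: cusp.


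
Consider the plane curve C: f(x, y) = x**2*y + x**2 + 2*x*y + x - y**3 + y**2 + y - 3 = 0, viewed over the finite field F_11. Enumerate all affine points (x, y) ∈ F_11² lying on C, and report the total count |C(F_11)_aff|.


Affine F_11-points: {(1, 4), (3, 5), (3, 9), (4, 8), (5, 9), (6, 1), (6, 4), (6, 7), (8, 5), (9, 1), (9, 10), (10, 7), (10, 8)}; count = 13.

For each of the 121 pairs (x, y) ∈ F_11², evaluate f(x, y) mod 11. Record the zeros.
  x = 0: [0↦8, 1↦9, 2↦6, 3↦4, 4↦8, 5↦1, 6↦10, 7↦7, 8↦8, 9↦7, 10↦9]  zeros at y ∈ ∅
  x = 1: [0↦10, 1↦3, 2↦3, 3↦4, 4↦0, 5↦7, 6↦8, 7↦8, 8↦1, 9↦3, 10↦8]  zeros at y ∈ {4}
  x = 2: [0↦3, 1↦1, 2↦6, 3↦1, 4↦2, 5↦3, 6↦9, 7↦3, 8↦1, 9↦8, 10↦7]  zeros at y ∈ ∅
  x = 3: [0↦9, 1↦3, 2↦4, 3↦6, 4↦3, 5↦0, 6↦2, 7↦3, 8↦8, 9↦0, 10↦6]  zeros at y ∈ {5, 9}
  x = 4: [0↦6, 1↦9, 2↦8, 3↦8, 4↦3, 5↦9, 6↦9, 7↦8, 8↦0, 9↦1, 10↦5]  zeros at y ∈ {8}
  x = 5: [0↦5, 1↦8, 2↦7, 3↦7, 4↦2, 5↦8, 6↦8, 7↦7, 8↦10, 9↦0, 10↦4]  zeros at y ∈ {9}
  x = 6: [0↦6, 1↦0, 2↦1, 3↦3, 4↦0, 5↦8, 6↦10, 7↦0, 8↦5, 9↦8, 10↦3]  zeros at y ∈ {1, 4, 7}
  x = 7: [0↦9, 1↦7, 2↦1, 3↦7, 4↦8, 5↦9, 6↦4, 7↦9, 8↦7, 9↦3, 10↦2]  zeros at y ∈ ∅
  x = 8: [0↦3, 1↦7, 2↦7, 3↦8, 4↦4, 5↦0, 6↦1, 7↦1, 8↦5, 9↦7, 10↦1]  zeros at y ∈ {5}
  x = 9: [0↦10, 1↦0, 2↦8, 3↦6, 4↦10, 5↦3, 6↦1, 7↦9, 8↦10, 9↦9, 10↦0]  zeros at y ∈ {1, 10}
  x = 10: [0↦8, 1↦8, 2↦4, 3↦1, 4↦4, 5↦7, 6↦4, 7↦0, 8↦0, 9↦9, 10↦10]  zeros at y ∈ {7, 8}
Collecting zeros: affine points = {(1, 4), (3, 5), (3, 9), (4, 8), (5, 9), (6, 1), (6, 4), (6, 7), (8, 5), (9, 1), (9, 10), (10, 7), (10, 8)}.
Total count |C(F_11)_aff| = 13.


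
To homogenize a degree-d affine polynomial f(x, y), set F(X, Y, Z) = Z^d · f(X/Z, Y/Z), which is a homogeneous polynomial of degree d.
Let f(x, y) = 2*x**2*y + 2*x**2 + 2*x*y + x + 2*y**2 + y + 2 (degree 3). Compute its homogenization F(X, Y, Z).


F(X, Y, Z) = 2*X**2*Y + 2*X**2*Z + 2*X*Y*Z + X*Z**2 + 2*Y**2*Z + Y*Z**2 + 2*Z**3

deg(f) = 3.
Substitute x = X/Z, y = Y/Z into f, then multiply by Z^3.
  monomial 2·x^2·y^1 ↦ 2·X^2·Y^1·Z^0.
  monomial 2·x^2·y^0 ↦ 2·X^2·Y^0·Z^1.
  monomial 2·x^1·y^1 ↦ 2·X^1·Y^1·Z^1.
  monomial 1·x^1·y^0 ↦ 1·X^1·Y^0·Z^2.
  monomial 2·x^0·y^2 ↦ 2·X^0·Y^2·Z^1.
  monomial 1·x^0·y^1 ↦ 1·X^0·Y^1·Z^2.
  monomial 2·x^0·y^0 ↦ 2·X^0·Y^0·Z^3.
Collecting: F(X, Y, Z) = 2*X**2*Y + 2*X**2*Z + 2*X*Y*Z + X*Z**2 + 2*Y**2*Z + Y*Z**2 + 2*Z**3.


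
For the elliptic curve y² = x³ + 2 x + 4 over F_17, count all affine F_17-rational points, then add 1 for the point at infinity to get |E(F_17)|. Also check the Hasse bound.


Affine points = {(0, 2), (0, 15), (2, 4), (2, 13), (4, 5), (4, 12), (7, 2), (7, 15), (10, 2), (10, 15), (13, 0), (15, 3), (15, 14), (16, 1), (16, 16)}; affine count = 15; |E(F_17)| = 16.

Discriminant check: Δ ∝ 4a³ + 27b² = 4·2³ + 27·4² = 4·8 + 27·16 ≡ 5 (mod 17). Nonzero ⇒ E is nonsingular.
For each x ∈ F_17, compute rhs = x³ + 2·x + 4 mod 17, then count y ∈ F_17 with y² ≡ rhs.
  x = 0: rhs = 4, matching y values: 2, 15 (2 points).
  x = 1: rhs = 7, matching y values: none (0 points).
  x = 2: rhs = 16, matching y values: 4, 13 (2 points).
  x = 3: rhs = 3, matching y values: none (0 points).
  x = 4: rhs = 8, matching y values: 5, 12 (2 points).
  x = 5: rhs = 3, matching y values: none (0 points).
  x = 6: rhs = 11, matching y values: none (0 points).
  x = 7: rhs = 4, matching y values: 2, 15 (2 points).
  x = 8: rhs = 5, matching y values: none (0 points).
  x = 9: rhs = 3, matching y values: none (0 points).
  x = 10: rhs = 4, matching y values: 2, 15 (2 points).
  x = 11: rhs = 14, matching y values: none (0 points).
  x = 12: rhs = 5, matching y values: none (0 points).
  x = 13: rhs = 0, matching y values: 0 (1 points).
  x = 14: rhs = 5, matching y values: none (0 points).
  x = 15: rhs = 9, matching y values: 3, 14 (2 points).
  x = 16: rhs = 1, matching y values: 1, 16 (2 points).
Total affine count: 15.
Full point count |E(F_17)| = 15 + 1 = 16.
Hasse bound: |16 − (17+1)| = |-2| = 2 ≤ 2√17 ≈ 8.2462 ✓.


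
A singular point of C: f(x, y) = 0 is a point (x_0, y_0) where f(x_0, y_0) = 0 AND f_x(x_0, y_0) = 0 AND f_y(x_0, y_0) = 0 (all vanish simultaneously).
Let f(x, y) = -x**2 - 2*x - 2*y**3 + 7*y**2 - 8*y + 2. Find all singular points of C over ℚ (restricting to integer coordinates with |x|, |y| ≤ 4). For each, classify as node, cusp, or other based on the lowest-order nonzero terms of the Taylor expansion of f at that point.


Singular points: {(-1, 1)}; classification: node.

Compute partial derivatives:
  f_x = -2*x - 2.
  f_y = -6*y**2 + 14*y - 8.
Scan x_0 ∈ {−4, ..., 4}. For each x_0, f_y(x_0, y) is a polynomial in y; find its integer roots y ∈ {−4, ..., 4}, then test f_x and f at those candidates.
  x = -4: f_y(-4, y) = -6*y**2 + 14*y - 8; vanishes at y ∈ {1}. (-4, 1): f_x = 6 ≠ 0.
  x = -3: f_y(-3, y) = -6*y**2 + 14*y - 8; vanishes at y ∈ {1}. (-3, 1): f_x = 4 ≠ 0.
  x = -2: f_y(-2, y) = -6*y**2 + 14*y - 8; vanishes at y ∈ {1}. (-2, 1): f_x = 2 ≠ 0.
  x = -1: f_y(-1, y) = -6*y**2 + 14*y - 8; vanishes at y ∈ {1}. (-1, 1): f_x = 0, f = 0 — SINGULAR.
  x = 0: f_y(0, y) = -6*y**2 + 14*y - 8; vanishes at y ∈ {1}. (0, 1): f_x = -2 ≠ 0.
  x = 1: f_y(1, y) = -6*y**2 + 14*y - 8; vanishes at y ∈ {1}. (1, 1): f_x = -4 ≠ 0.
  x = 2: f_y(2, y) = -6*y**2 + 14*y - 8; vanishes at y ∈ {1}. (2, 1): f_x = -6 ≠ 0.
  x = 3: f_y(3, y) = -6*y**2 + 14*y - 8; vanishes at y ∈ {1}. (3, 1): f_x = -8 ≠ 0.
  x = 4: f_y(4, y) = -6*y**2 + 14*y - 8; vanishes at y ∈ {1}. (4, 1): f_x = -10 ≠ 0.
Only singular point on the grid: (-1, 1).
Classify: substitute x = -1 + u, y = 1 + v and expand: f = -u**2 - 2*v**3 + v**2.
No constant or linear terms (consistent with a singular point). Quadratic part: -u**2 + v**2. Cubic part: -2*v**3.
The quadratic part v**2 - u**2 = (v − u)(v + u) splits into two distinct linear factors, so there are two distinct tangent lines y − 1 = ±(x − -1) — this is a node (ordinary double point).
Classification: node.


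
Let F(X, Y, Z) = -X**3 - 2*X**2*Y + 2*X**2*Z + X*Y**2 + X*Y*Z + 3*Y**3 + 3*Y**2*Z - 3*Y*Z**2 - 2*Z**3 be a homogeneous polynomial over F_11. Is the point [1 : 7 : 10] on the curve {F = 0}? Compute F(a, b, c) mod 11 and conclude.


F(1,7,10) ≡ 8 (mod 11); P is NOT on the curve.

Evaluate F(1, 7, 10) term-by-term (mod 11).
  -X**3 ↦ -1·1·1·1 = -1
  -2*X**2*Y ↦ -2·1·7·1 = -14
  2*X**2*Z ↦ 2·1·1·10 = 20
  X*Y**2 ↦ 1·1·49·1 = 49
  X*Y*Z ↦ 1·1·7·10 = 70
  3*Y**3 ↦ 3·1·343·1 = 1029
  3*Y**2*Z ↦ 3·1·49·10 = 1470
  -3*Y*Z**2 ↦ -3·1·7·100 = -2100
  -2*Z**3 ↦ -2·1·1·1000 = -2000
Sum: F(1, 7, 10) = (-1) + (-14) + (20) + (49) + (70) + (1029) + (1470) + (-2100) + (-2000) = -1477.
Reducing mod 11: -1477 ≡ 8 (mod 11).
Since F(a, b, c) ≡ 8 ≠ 0 (mod 11), P does NOT lie on the curve.


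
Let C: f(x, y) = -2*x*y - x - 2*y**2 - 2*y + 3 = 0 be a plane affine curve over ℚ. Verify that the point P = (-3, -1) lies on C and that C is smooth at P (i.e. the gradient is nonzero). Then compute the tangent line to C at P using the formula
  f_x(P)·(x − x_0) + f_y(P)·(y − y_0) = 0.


Tangent line at P: x + 8*y + 11 = 0.

Step 1: f(-3, -1) = 0, so P lies on C.
Step 2: partial derivatives
  f_x(x, y) = -2*y - 1, f_y(x, y) = -2*x - 4*y - 2.
  f_x(P) = 1, f_y(P) = 8 (gradient nonzero, so P is smooth).
Step 3: tangent line at P: 1·(x − -3) + 8·(y − -1) = 0.
Expanding: x + 8*y + 11 = 0.


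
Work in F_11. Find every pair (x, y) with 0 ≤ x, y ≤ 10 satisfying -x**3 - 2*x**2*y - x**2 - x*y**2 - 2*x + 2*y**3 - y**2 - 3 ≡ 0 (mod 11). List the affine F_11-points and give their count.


Affine F_11-points: {(0, 8), (1, 6), (3, 7), (3, 10), (4, 10), (5, 7), (5, 8), (5, 10), (6, 4), (8, 5), (9, 1), (9, 3), (10, 2), (10, 7)}; count = 14.

For each of the 121 pairs (x, y) ∈ F_11², evaluate f(x, y) mod 11. Record the zeros.
  x = 0: [0↦8, 1↦9, 2↦9, 3↦9, 4↦10, 5↦2, 6↦8, 7↦7, 8↦0, 9↦10, 10↦5]  zeros at y ∈ {8}
  x = 1: [0↦4, 1↦2, 2↦8, 3↦1, 4↦4, 5↦7, 6↦0, 7↦6, 8↦4, 9↦6, 10↦2]  zeros at y ∈ {6}
  x = 2: [0↦3, 1↦5, 2↦2, 3↦6, 4↦7, 5↦6, 6↦4, 7↦2, 8↦1, 9↦2, 10↦6]  zeros at y ∈ ∅
  x = 3: [0↦10, 1↦1, 2↦7, 3↦7, 4↦2, 5↦4, 6↦3, 7↦0, 8↦7, 9↦3, 10↦0]  zeros at y ∈ {7, 10}
  x = 4: [0↦8, 1↦6, 2↦6, 3↦9, 4↦5, 5↦6, 6↦2, 7↦5, 8↦5, 9↦3, 10↦0]  zeros at y ∈ {10}
  x = 5: [0↦2, 1↦3, 2↦4, 3↦6, 4↦10, 5↦6, 6↦6, 7↦0, 8↦0, 9↦7, 10↦0]  zeros at y ∈ {7, 8, 10}
  x = 6: [0↦8, 1↦8, 2↦6, 3↦3, 4↦0, 5↦9, 6↦9, 7↦1, 8↦8, 9↦9, 10↦5]  zeros at y ∈ {4}
  x = 7: [0↦9, 1↦4, 2↦6, 3↦5, 4↦2, 5↦9, 6↦5, 7↦2, 8↦1, 9↦3, 10↦9]  zeros at y ∈ ∅
  x = 8: [0↦10, 1↦7, 2↦9, 3↦6, 4↦10, 5↦0, 6↦10, 7↦8, 8↦6, 9↦5, 10↦6]  zeros at y ∈ {5}
  x = 9: [0↦5, 1↦0, 2↦9, 3↦0, 4↦7, 5↦9, 6↦7, 7↦2, 8↦6, 9↦9, 10↦1]  zeros at y ∈ {1, 3}
  x = 10: [0↦10, 1↦10, 2↦0, 3↦3, 4↦9, 5↦8, 6↦1, 7↦0, 8↦6, 9↦9, 10↦10]  zeros at y ∈ {2, 7}
Collecting zeros: affine points = {(0, 8), (1, 6), (3, 7), (3, 10), (4, 10), (5, 7), (5, 8), (5, 10), (6, 4), (8, 5), (9, 1), (9, 3), (10, 2), (10, 7)}.
Total count |C(F_11)_aff| = 14.


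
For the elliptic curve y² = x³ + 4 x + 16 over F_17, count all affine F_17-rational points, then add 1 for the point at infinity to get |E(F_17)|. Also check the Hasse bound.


Affine points = {(0, 4), (0, 13), (1, 2), (1, 15), (2, 7), (2, 10), (3, 2), (3, 15), (5, 5), (5, 12), (6, 1), (6, 16), (7, 8), (7, 9), (8, 4), (8, 13), (9, 4), (9, 13), (10, 6), (10, 11), (13, 2), (13, 15), (15, 0)}; affine count = 23; |E(F_17)| = 24.

Discriminant check: Δ ∝ 4a³ + 27b² = 4·4³ + 27·16² = 4·64 + 27·256 ≡ 11 (mod 17). Nonzero ⇒ E is nonsingular.
For each x ∈ F_17, compute rhs = x³ + 4·x + 16 mod 17, then count y ∈ F_17 with y² ≡ rhs.
  x = 0: rhs = 16, matching y values: 4, 13 (2 points).
  x = 1: rhs = 4, matching y values: 2, 15 (2 points).
  x = 2: rhs = 15, matching y values: 7, 10 (2 points).
  x = 3: rhs = 4, matching y values: 2, 15 (2 points).
  x = 4: rhs = 11, matching y values: none (0 points).
  x = 5: rhs = 8, matching y values: 5, 12 (2 points).
  x = 6: rhs = 1, matching y values: 1, 16 (2 points).
  x = 7: rhs = 13, matching y values: 8, 9 (2 points).
  x = 8: rhs = 16, matching y values: 4, 13 (2 points).
  x = 9: rhs = 16, matching y values: 4, 13 (2 points).
  x = 10: rhs = 2, matching y values: 6, 11 (2 points).
  x = 11: rhs = 14, matching y values: none (0 points).
  x = 12: rhs = 7, matching y values: none (0 points).
  x = 13: rhs = 4, matching y values: 2, 15 (2 points).
  x = 14: rhs = 11, matching y values: none (0 points).
  x = 15: rhs = 0, matching y values: 0 (1 points).
  x = 16: rhs = 11, matching y values: none (0 points).
Total affine count: 23.
Full point count |E(F_17)| = 23 + 1 = 24.
Hasse bound: |24 − (17+1)| = |6| = 6 ≤ 2√17 ≈ 8.2462 ✓.


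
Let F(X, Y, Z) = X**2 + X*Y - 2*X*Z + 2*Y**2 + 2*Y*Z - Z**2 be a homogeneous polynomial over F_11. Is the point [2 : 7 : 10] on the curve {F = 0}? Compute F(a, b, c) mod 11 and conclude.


F(2,7,10) ≡ 6 (mod 11); P is NOT on the curve.

Evaluate F(2, 7, 10) term-by-term (mod 11).
  X**2 ↦ 1·4·1·1 = 4
  X*Y ↦ 1·2·7·1 = 14
  -2*X*Z ↦ -2·2·1·10 = -40
  2*Y**2 ↦ 2·1·49·1 = 98
  2*Y*Z ↦ 2·1·7·10 = 140
  -Z**2 ↦ -1·1·1·100 = -100
Sum: F(2, 7, 10) = (4) + (14) + (-40) + (98) + (140) + (-100) = 116.
Reducing mod 11: 116 ≡ 6 (mod 11).
Since F(a, b, c) ≡ 6 ≠ 0 (mod 11), P does NOT lie on the curve.


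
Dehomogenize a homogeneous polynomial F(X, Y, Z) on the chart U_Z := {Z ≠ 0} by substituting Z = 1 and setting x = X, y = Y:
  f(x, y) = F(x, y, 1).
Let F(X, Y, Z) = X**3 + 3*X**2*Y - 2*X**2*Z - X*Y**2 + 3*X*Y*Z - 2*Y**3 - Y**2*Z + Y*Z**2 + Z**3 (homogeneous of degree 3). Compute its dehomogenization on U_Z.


f(x, y) = x**3 + 3*x**2*y - 2*x**2 - x*y**2 + 3*x*y - 2*y**3 - y**2 + y + 1

On U_Z we set Z = 1. Each monomial c·X^i·Y^j·Z^k in F becomes c·x^i·y^j·1^k = c·x^i·y^j.
Substituting Z = 1: F(X, Y, 1) = x**3 + 3*x**2*y - 2*x**2 - x*y**2 + 3*x*y - 2*y**3 - y**2 + y + 1.
Note: deg(f) ≤ deg(F) = 3; strict inequality happens when F is divisible by Z (lost terms).


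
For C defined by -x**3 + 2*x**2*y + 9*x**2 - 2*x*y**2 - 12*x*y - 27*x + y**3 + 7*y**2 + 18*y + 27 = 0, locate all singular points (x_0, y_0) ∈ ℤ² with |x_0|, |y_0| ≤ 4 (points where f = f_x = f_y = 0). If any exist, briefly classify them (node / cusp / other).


Singular points: {(3, 0)}; classification: cusp.

Compute partial derivatives:
  f_x = -3*x**2 + 4*x*y + 18*x - 2*y**2 - 12*y - 27.
  f_y = 2*x**2 - 4*x*y - 12*x + 3*y**2 + 14*y + 18.
Scan x_0 ∈ {−4, ..., 4}. For each x_0, f_y(x_0, y) is a polynomial in y; find its integer roots y ∈ {−4, ..., 4}, then test f_x and f at those candidates.
  x = -4: f_y(-4, y) = 3*y**2 + 30*y + 98; no integer root y with |y| ≤ 4.
  x = -3: f_y(-3, y) = 3*y**2 + 26*y + 72; no integer root y with |y| ≤ 4.
  x = -2: f_y(-2, y) = 3*y**2 + 22*y + 50; no integer root y with |y| ≤ 4.
  x = -1: f_y(-1, y) = 3*y**2 + 18*y + 32; no integer root y with |y| ≤ 4.
  x = 0: f_y(0, y) = 3*y**2 + 14*y + 18; no integer root y with |y| ≤ 4.
  x = 1: f_y(1, y) = 3*y**2 + 10*y + 8; vanishes at y ∈ {-2}. (1, -2): f_x = -4 ≠ 0.
  x = 2: f_y(2, y) = 3*y**2 + 6*y + 2; no integer root y with |y| ≤ 4.
  x = 3: f_y(3, y) = 3*y**2 + 2*y; vanishes at y ∈ {0}. (3, 0): f_x = 0, f = 0 — SINGULAR.
  x = 4: f_y(4, y) = 3*y**2 - 2*y + 2; no integer root y with |y| ≤ 4.
Only singular point on the grid: (3, 0).
Classify: substitute x = 3 + u, y = 0 + v and expand: f = -u**3 + 2*u**2*v - 2*u*v**2 + v**3 + v**2.
No constant or linear terms (consistent with a singular point). Quadratic part: v**2. Cubic part: -u**3 + 2*u**2*v - 2*u*v**2 + v**3.
The quadratic part v**2 is a perfect square, so there is a single (double) tangent line v = 0, i.e. y = 0. Restricting the cubic part to that line (v = 0) leaves -u**3 ≠ 0, so f is not divisible by v and the branch is v² ≈ u**3 to lowest order — this is a cusp.
Classification: cusp.


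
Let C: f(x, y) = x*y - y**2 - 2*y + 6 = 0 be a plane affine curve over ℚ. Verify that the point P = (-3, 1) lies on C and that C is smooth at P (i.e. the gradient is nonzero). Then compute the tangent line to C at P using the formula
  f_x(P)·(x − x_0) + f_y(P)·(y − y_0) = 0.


Tangent line at P: x - 7*y + 10 = 0.

Step 1: f(-3, 1) = 0, so P lies on C.
Step 2: partial derivatives
  f_x(x, y) = y, f_y(x, y) = x - 2*y - 2.
  f_x(P) = 1, f_y(P) = -7 (gradient nonzero, so P is smooth).
Step 3: tangent line at P: 1·(x − -3) + -7·(y − 1) = 0.
Expanding: x - 7*y + 10 = 0.


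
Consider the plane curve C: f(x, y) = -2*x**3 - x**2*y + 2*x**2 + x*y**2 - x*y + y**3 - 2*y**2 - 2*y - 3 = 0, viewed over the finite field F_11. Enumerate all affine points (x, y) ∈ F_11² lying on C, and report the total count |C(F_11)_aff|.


Affine F_11-points: {(0, 3), (1, 5), (2, 0), (3, 2), (4, 0), (4, 9), (5, 1), (6, 0), (6, 7), (7, 3), (9, 3)}; count = 11.

For each of the 121 pairs (x, y) ∈ F_11², evaluate f(x, y) mod 11. Record the zeros.
  x = 0: [0↦8, 1↦5, 2↦4, 3↦0, 4↦10, 5↦7, 6↦8, 7↦8, 8↦2, 9↦7, 10↦7]  zeros at y ∈ {3}
  x = 1: [0↦8, 1↦4, 2↦4, 3↦3, 4↦7, 5↦0, 6↦10, 7↦10, 8↦6, 9↦4, 10↦10]  zeros at y ∈ {5}
  x = 2: [0↦0, 1↦4, 2↦3, 3↦3, 4↦10, 5↦8, 6↦3, 7↦1, 8↦8, 9↦8, 10↦7]  zeros at y ∈ {0}
  x = 3: [0↦5, 1↦4, 2↦0, 3↦10, 4↦7, 5↦8, 6↦8, 7↦2, 8↦7, 9↦7, 10↦8]  zeros at y ∈ {2}
  x = 4: [0↦0, 1↦3, 2↦5, 3↦1, 4↦8, 5↦10, 6↦2, 7↦1, 8↦2, 9↦0, 10↦1]  zeros at y ∈ {0, 9}
  x = 5: [0↦6, 1↦0, 2↦6, 3↦8, 4↦1, 5↦2, 6↦6, 7↦8, 8↦3, 9↦8, 10↦7]  zeros at y ∈ {1}
  x = 6: [0↦0, 1↦5, 2↦2, 3↦8, 4↦7, 5↦5, 6↦8, 7↦0, 8↦9, 9↦8, 10↦3]  zeros at y ∈ {0, 7}
  x = 7: [0↦3, 1↦6, 2↦3, 3↦0, 4↦3, 5↦7, 6↦7, 7↦9, 8↦8, 9↦10, 10↦10]  zeros at y ∈ {3}
  x = 8: [0↦3, 1↦2, 2↦8, 3↦5, 4↦10, 5↦7, 6↦2, 7↦1, 8↦10, 9↦2, 10↦5]  zeros at y ∈ ∅
  x = 9: [0↦10, 1↦3, 2↦5, 3↦0, 4↦5, 5↦4, 6↦3, 7↦8, 8↦3, 9↦5, 10↦9]  zeros at y ∈ {3}
  x = 10: [0↦1, 1↦8, 2↦4, 3↦6, 4↦9, 5↦8, 6↦9, 7↦7, 8↦8, 9↦7, 10↦10]  zeros at y ∈ ∅
Collecting zeros: affine points = {(0, 3), (1, 5), (2, 0), (3, 2), (4, 0), (4, 9), (5, 1), (6, 0), (6, 7), (7, 3), (9, 3)}.
Total count |C(F_11)_aff| = 11.


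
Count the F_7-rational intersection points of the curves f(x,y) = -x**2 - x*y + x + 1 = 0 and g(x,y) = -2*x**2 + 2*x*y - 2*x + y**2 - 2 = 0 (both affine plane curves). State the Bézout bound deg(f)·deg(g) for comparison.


Common zeros: {(2, 3), (4, 6)}; count = 2; Bézout bound = 4.

deg(f) = 2, deg(g) = 2, so Bézout bound = 4.
Scan x ∈ F_7. For each x, list the y ∈ F_7 with f(x, y) ≡ 0 and those with g(x, y) ≡ 0 (mod 7); the common zeros in that column are the intersection.
  x = 0: f ≡ 0 at y ∈ ∅; g ≡ 0 at y ∈ {3, 4}; common: ∅.
  x = 1: f ≡ 0 at y ∈ {1}; g ≡ 0 at y ∈ {6}; common: ∅.
  x = 2: f ≡ 0 at y ∈ {3}; g ≡ 0 at y ∈ {0, 3}; common: {3}.
  x = 3: f ≡ 0 at y ∈ {3}; g ≡ 0 at y ∈ {4}; common: ∅.
  x = 4: f ≡ 0 at y ∈ {6}; g ≡ 0 at y ∈ {0, 6}; common: {6}.
  x = 5: f ≡ 0 at y ∈ {6}; g ≡ 0 at y ∈ ∅; common: ∅.
  x = 6: f ≡ 0 at y ∈ {1}; g ≡ 0 at y ∈ ∅; common: ∅.
Collecting: common zeros = {(2, 3), (4, 6)}, so the count is 2.
Comparison with the Bézout bound: 2 ≤ 4 = deg(f)·deg(g), as expected for curves with no common component (the affine F_7-count falls short of the bound because intersections may lie at infinity, over extension fields, or carry multiplicity).


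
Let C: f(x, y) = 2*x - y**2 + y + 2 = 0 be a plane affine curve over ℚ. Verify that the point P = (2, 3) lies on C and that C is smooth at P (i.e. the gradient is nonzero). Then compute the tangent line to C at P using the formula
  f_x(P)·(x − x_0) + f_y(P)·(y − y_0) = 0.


Tangent line at P: 2*x - 5*y + 11 = 0.

Step 1: f(2, 3) = 0, so P lies on C.
Step 2: partial derivatives
  f_x(x, y) = 2, f_y(x, y) = 1 - 2*y.
  f_x(P) = 2, f_y(P) = -5 (gradient nonzero, so P is smooth).
Step 3: tangent line at P: 2·(x − 2) + -5·(y − 3) = 0.
Expanding: 2*x - 5*y + 11 = 0.


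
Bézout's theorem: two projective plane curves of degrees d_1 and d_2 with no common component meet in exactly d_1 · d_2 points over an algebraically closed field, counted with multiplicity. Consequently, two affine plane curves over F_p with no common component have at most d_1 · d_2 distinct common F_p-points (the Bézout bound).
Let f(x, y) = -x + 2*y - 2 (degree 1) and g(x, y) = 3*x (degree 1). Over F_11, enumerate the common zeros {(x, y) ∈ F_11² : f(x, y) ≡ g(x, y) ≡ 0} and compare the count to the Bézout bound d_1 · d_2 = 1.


Common zeros: {(0, 1)}; count = 1; Bézout bound = 1.

deg(f) = 1, deg(g) = 1, so Bézout bound = 1.
Scan x ∈ F_11. For each x, list the y ∈ F_11 with f(x, y) ≡ 0 and those with g(x, y) ≡ 0 (mod 11); the common zeros in that column are the intersection.
  x = 0: f ≡ 0 at y ∈ {1}; g ≡ 0 at y ∈ {0, 1, 2, 3, 4, 5, 6, 7, 8, 9, 10}; common: {1}.
  x = 1: f ≡ 0 at y ∈ {7}; g ≡ 0 at y ∈ ∅; common: ∅.
  x = 2: f ≡ 0 at y ∈ {2}; g ≡ 0 at y ∈ ∅; common: ∅.
  x = 3: f ≡ 0 at y ∈ {8}; g ≡ 0 at y ∈ ∅; common: ∅.
  x = 4: f ≡ 0 at y ∈ {3}; g ≡ 0 at y ∈ ∅; common: ∅.
  x = 5: f ≡ 0 at y ∈ {9}; g ≡ 0 at y ∈ ∅; common: ∅.
  x = 6: f ≡ 0 at y ∈ {4}; g ≡ 0 at y ∈ ∅; common: ∅.
  x = 7: f ≡ 0 at y ∈ {10}; g ≡ 0 at y ∈ ∅; common: ∅.
  x = 8: f ≡ 0 at y ∈ {5}; g ≡ 0 at y ∈ ∅; common: ∅.
  x = 9: f ≡ 0 at y ∈ {0}; g ≡ 0 at y ∈ ∅; common: ∅.
  x = 10: f ≡ 0 at y ∈ {6}; g ≡ 0 at y ∈ ∅; common: ∅.
Collecting: common zeros = {(0, 1)}, so the count is 1.
Comparison with the Bézout bound: 1 ≤ 1 = deg(f)·deg(g), as expected for curves with no common component (the bound is attained).


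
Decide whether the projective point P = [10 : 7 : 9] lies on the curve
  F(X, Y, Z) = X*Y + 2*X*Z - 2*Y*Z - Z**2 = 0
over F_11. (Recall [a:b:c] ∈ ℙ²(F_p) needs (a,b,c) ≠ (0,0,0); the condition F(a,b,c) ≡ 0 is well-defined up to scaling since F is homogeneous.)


F(10,7,9) ≡ 10 (mod 11); P is NOT on the curve.

Evaluate F(10, 7, 9) term-by-term (mod 11).
  X*Y ↦ 1·10·7·1 = 70
  2*X*Z ↦ 2·10·1·9 = 180
  -2*Y*Z ↦ -2·1·7·9 = -126
  -Z**2 ↦ -1·1·1·81 = -81
Sum: F(10, 7, 9) = (70) + (180) + (-126) + (-81) = 43.
Reducing mod 11: 43 ≡ 10 (mod 11).
Since F(a, b, c) ≡ 10 ≠ 0 (mod 11), P does NOT lie on the curve.


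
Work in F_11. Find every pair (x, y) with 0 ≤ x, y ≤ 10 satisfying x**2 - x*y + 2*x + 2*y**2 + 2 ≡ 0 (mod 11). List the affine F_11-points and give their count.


Affine F_11-points: {(1, 2), (1, 4), (2, 3), (2, 9), (3, 8), (3, 10), (5, 9), (5, 10), (10, 2), (10, 3)}; count = 10.

For each of the 121 pairs (x, y) ∈ F_11², evaluate f(x, y) mod 11. Record the zeros.
  x = 0: [0↦2, 1↦4, 2↦10, 3↦9, 4↦1, 5↦8, 6↦8, 7↦1, 8↦9, 9↦10, 10↦4]  zeros at y ∈ ∅
  x = 1: [0↦5, 1↦6, 2↦0, 3↦9, 4↦0, 5↦6, 6↦5, 7↦8, 8↦4, 9↦4, 10↦8]  zeros at y ∈ {2, 4}
  x = 2: [0↦10, 1↦10, 2↦3, 3↦0, 4↦1, 5↦6, 6↦4, 7↦6, 8↦1, 9↦0, 10↦3]  zeros at y ∈ {3, 9}
  x = 3: [0↦6, 1↦5, 2↦8, 3↦4, 4↦4, 5↦8, 6↦5, 7↦6, 8↦0, 9↦9, 10↦0]  zeros at y ∈ {8, 10}
  x = 4: [0↦4, 1↦2, 2↦4, 3↦10, 4↦9, 5↦1, 6↦8, 7↦8, 8↦1, 9↦9, 10↦10]  zeros at y ∈ ∅
  x = 5: [0↦4, 1↦1, 2↦2, 3↦7, 4↦5, 5↦7, 6↦2, 7↦1, 8↦4, 9↦0, 10↦0]  zeros at y ∈ {9, 10}
  x = 6: [0↦6, 1↦2, 2↦2, 3↦6, 4↦3, 5↦4, 6↦9, 7↦7, 8↦9, 9↦4, 10↦3]  zeros at y ∈ ∅
  x = 7: [0↦10, 1↦5, 2↦4, 3↦7, 4↦3, 5↦3, 6↦7, 7↦4, 8↦5, 9↦10, 10↦8]  zeros at y ∈ ∅
  x = 8: [0↦5, 1↦10, 2↦8, 3↦10, 4↦5, 5↦4, 6↦7, 7↦3, 8↦3, 9↦7, 10↦4]  zeros at y ∈ ∅
  x = 9: [0↦2, 1↦6, 2↦3, 3↦4, 4↦9, 5↦7, 6↦9, 7↦4, 8↦3, 9↦6, 10↦2]  zeros at y ∈ ∅
  x = 10: [0↦1, 1↦4, 2↦0, 3↦0, 4↦4, 5↦1, 6↦2, 7↦7, 8↦5, 9↦7, 10↦2]  zeros at y ∈ {2, 3}
Collecting zeros: affine points = {(1, 2), (1, 4), (2, 3), (2, 9), (3, 8), (3, 10), (5, 9), (5, 10), (10, 2), (10, 3)}.
Total count |C(F_11)_aff| = 10.


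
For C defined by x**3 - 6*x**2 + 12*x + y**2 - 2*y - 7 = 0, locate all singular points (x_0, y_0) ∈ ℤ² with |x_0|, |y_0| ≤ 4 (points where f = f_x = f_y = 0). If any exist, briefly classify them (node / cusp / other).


Singular points: {(2, 1)}; classification: cusp.

Compute partial derivatives:
  f_x = 3*x**2 - 12*x + 12.
  f_y = 2*y - 2.
Scan x_0 ∈ {−4, ..., 4}. For each x_0, f_y(x_0, y) is a polynomial in y; find its integer roots y ∈ {−4, ..., 4}, then test f_x and f at those candidates.
  x = -4: f_y(-4, y) = 2*y - 2; vanishes at y ∈ {1}. (-4, 1): f_x = 108 ≠ 0.
  x = -3: f_y(-3, y) = 2*y - 2; vanishes at y ∈ {1}. (-3, 1): f_x = 75 ≠ 0.
  x = -2: f_y(-2, y) = 2*y - 2; vanishes at y ∈ {1}. (-2, 1): f_x = 48 ≠ 0.
  x = -1: f_y(-1, y) = 2*y - 2; vanishes at y ∈ {1}. (-1, 1): f_x = 27 ≠ 0.
  x = 0: f_y(0, y) = 2*y - 2; vanishes at y ∈ {1}. (0, 1): f_x = 12 ≠ 0.
  x = 1: f_y(1, y) = 2*y - 2; vanishes at y ∈ {1}. (1, 1): f_x = 3 ≠ 0.
  x = 2: f_y(2, y) = 2*y - 2; vanishes at y ∈ {1}. (2, 1): f_x = 0, f = 0 — SINGULAR.
  x = 3: f_y(3, y) = 2*y - 2; vanishes at y ∈ {1}. (3, 1): f_x = 3 ≠ 0.
  x = 4: f_y(4, y) = 2*y - 2; vanishes at y ∈ {1}. (4, 1): f_x = 12 ≠ 0.
Only singular point on the grid: (2, 1).
Classify: substitute x = 2 + u, y = 1 + v and expand: f = u**3 + v**2.
No constant or linear terms (consistent with a singular point). Quadratic part: v**2. Cubic part: u**3.
The quadratic part v**2 is a perfect square, so there is a single (double) tangent line v = 0, i.e. y = 1. Restricting the cubic part to that line (v = 0) leaves u**3 ≠ 0, so f is not divisible by v and the branch is v² ≈ -u**3 to lowest order — this is a cusp.
Classification: cusp.
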